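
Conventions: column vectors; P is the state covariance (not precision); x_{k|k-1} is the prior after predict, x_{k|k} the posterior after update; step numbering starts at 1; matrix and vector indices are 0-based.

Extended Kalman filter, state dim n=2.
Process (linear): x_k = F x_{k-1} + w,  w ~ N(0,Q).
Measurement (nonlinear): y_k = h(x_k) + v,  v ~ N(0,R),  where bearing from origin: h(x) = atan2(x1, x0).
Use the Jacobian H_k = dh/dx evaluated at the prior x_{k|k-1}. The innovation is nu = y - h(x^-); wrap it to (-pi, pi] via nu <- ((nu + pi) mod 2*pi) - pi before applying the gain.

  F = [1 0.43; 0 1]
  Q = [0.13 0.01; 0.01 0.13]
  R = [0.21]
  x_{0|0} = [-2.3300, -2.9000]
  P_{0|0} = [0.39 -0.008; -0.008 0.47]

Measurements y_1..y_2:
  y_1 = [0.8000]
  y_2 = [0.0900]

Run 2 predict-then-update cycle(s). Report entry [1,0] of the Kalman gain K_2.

K[1,0] = -0.4033

step 1: x^-=[-3.5770, -2.9000]  P^-=[0.6000 0.2041; 0.2041 0.6000]  H_jac=[0.1368 -0.1687]  S=[0.2289]  K=[0.2081; -0.3203]  nu=[-3.0228]  x^+=[-4.2061, -1.9319]  P^+=[0.5901 0.2194; 0.2194 0.5765]
step 2: x^-=[-5.0368, -1.9319]  P^-=[1.0154 0.4773; 0.4773 0.7065]  H_jac=[0.0664 -0.1731]  S=[0.2247]  K=[-0.0676; -0.4033]  nu=[2.8653]  x^+=[-5.2306, -3.0874]  P^+=[1.0143 0.4711; 0.4711 0.6700]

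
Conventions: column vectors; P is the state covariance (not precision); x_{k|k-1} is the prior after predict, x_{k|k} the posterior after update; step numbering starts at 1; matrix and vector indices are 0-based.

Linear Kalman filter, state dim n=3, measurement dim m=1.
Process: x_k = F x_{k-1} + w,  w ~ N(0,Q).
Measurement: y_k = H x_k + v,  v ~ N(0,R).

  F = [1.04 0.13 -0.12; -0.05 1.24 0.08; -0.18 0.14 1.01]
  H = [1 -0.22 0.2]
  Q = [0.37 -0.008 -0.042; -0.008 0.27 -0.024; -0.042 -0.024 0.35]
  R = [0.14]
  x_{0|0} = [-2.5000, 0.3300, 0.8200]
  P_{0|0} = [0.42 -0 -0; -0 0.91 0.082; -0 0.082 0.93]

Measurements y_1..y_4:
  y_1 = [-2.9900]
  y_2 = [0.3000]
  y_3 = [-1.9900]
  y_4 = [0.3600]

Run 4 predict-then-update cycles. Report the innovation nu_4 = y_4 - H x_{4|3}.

innov = [2.1889]

step 1: x^-=[-2.6555, 0.5998, 1.3244]  P^-=[0.8505 0.0966 -0.2074; 0.0966 1.6925 0.3165; -0.2074 0.3165 1.3533]  S=[0.9732]  K=[0.8094; -0.2183; -0.0065]  nu=[-0.4674]  x^+=[-3.0338, 0.7018, 1.3275]  P^+=[0.2129 0.2686 -0.2022; 0.2686 1.6461 0.3151; -0.2022 0.3151 1.3533]
step 2: x^-=[-3.2233, 1.1282, 1.9851]  P^-=[0.7608 0.5162 -0.3638; 0.5162 2.8411 0.7225; -0.3638 0.7225 1.9188]  S=[0.6788]  K=[0.8463; 0.0526; -0.2048]  nu=[3.3744]  x^+=[-0.3675, 1.3056, 1.2940]  P^+=[0.2746 0.4860 -0.2462; 0.4860 2.8392 0.7298; -0.2462 0.7298 1.8903]
step 3: x^-=[-0.3678, 1.7408, 1.5559]  P^-=[0.9123 0.9179 -0.3918; 0.9179 4.7348 1.4504; -0.3918 1.4504 2.6142]  S=[0.6979]  K=[0.9057; 0.2383; -0.2694]  nu=[-1.5504]  x^+=[-1.7720, 1.3713, 1.9736]  P^+=[0.3399 0.7673 -0.2215; 0.7673 4.6952 1.4952; -0.2215 1.4952 2.5636]
step 4: x^-=[-1.9014, 1.9469, 2.5043]  P^-=[1.0700 1.4644 -0.3034; 1.4644 7.7099 2.7284; -0.3034 2.7284 3.5329]  S=[0.7187]  K=[0.9561; 0.4367; -0.2741]  nu=[2.1889]  x^+=[0.1914, 2.9029, 1.9042]  P^+=[0.4130 1.1643 -0.1150; 1.1643 7.5728 2.8144; -0.1150 2.8144 3.4789]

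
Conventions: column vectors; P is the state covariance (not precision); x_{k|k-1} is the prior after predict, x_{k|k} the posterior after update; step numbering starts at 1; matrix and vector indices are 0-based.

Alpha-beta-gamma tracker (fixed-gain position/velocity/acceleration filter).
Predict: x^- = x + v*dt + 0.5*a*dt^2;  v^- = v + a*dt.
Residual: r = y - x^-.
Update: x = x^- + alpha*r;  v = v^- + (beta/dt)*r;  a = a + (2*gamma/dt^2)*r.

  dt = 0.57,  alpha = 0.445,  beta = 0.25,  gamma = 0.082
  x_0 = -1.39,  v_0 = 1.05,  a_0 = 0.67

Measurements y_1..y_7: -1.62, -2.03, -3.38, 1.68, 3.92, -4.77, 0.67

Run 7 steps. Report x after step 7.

x_post = 0.1682

step 1: x_pred=-0.6827  r=-0.9373  x^+=-1.0998  v^+=1.0208  a^+=0.1969
step 2: x_pred=-0.4859  r=-1.5441  x^+=-1.1731  v^+=0.4558  a^+=-0.5825
step 3: x_pred=-1.0079  r=-2.3721  x^+=-2.0635  v^+=-0.9167  a^+=-1.7799
step 4: x_pred=-2.8751  r=4.5551  x^+=-0.8481  v^+=0.0666  a^+=0.5194
step 5: x_pred=-0.7257  r=4.6457  x^+=1.3416  v^+=2.4003  a^+=2.8644
step 6: x_pred=3.1751  r=-7.9451  x^+=-0.3605  v^+=0.5483  a^+=-1.1460
step 7: x_pred=-0.2341  r=0.9041  x^+=0.1682  v^+=0.2916  a^+=-0.6897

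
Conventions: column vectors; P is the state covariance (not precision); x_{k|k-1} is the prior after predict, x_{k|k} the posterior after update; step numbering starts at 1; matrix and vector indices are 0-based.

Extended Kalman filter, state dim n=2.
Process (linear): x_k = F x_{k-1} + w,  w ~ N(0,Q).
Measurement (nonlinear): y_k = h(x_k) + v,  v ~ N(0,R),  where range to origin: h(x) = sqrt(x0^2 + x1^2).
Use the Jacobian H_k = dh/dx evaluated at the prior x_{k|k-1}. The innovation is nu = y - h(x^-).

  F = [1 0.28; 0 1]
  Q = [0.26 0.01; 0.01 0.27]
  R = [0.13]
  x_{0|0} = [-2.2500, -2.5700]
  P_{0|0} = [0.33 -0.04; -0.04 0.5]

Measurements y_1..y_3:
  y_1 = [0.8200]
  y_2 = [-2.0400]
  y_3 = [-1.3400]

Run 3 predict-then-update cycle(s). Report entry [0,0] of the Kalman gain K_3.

step 1: x^-=[-2.9696, -2.5700]  P^-=[0.6068 0.1100; 0.1100 0.7700]  H_jac=[-0.7561 -0.6544]  S=[0.9155]  K=[-0.5798; -0.6412]  nu=[-3.1073]  x^+=[-1.1681, -0.5776]  P^+=[0.2990 -0.2304; -0.2304 0.3936]
step 2: x^-=[-1.3298, -0.5776]  P^-=[0.4609 -0.1102; -0.1102 0.6636]  H_jac=[-0.9172 -0.3984]  S=[0.5425]  K=[-0.6983; -0.3010]  nu=[-3.4898]  x^+=[1.1071, 0.4728]  P^+=[0.1963 -0.2242; -0.2242 0.6144]
step 3: x^-=[1.2395, 0.4728]  P^-=[0.3790 -0.0422; -0.0422 0.8844]  H_jac=[0.9343 0.3564]  S=[0.5451]  K=[0.6220; 0.5060]  nu=[-2.6666]  x^+=[-0.4192, -0.8765]  P^+=[0.1681 -0.2137; -0.2137 0.7448]

K[0,0] = 0.6220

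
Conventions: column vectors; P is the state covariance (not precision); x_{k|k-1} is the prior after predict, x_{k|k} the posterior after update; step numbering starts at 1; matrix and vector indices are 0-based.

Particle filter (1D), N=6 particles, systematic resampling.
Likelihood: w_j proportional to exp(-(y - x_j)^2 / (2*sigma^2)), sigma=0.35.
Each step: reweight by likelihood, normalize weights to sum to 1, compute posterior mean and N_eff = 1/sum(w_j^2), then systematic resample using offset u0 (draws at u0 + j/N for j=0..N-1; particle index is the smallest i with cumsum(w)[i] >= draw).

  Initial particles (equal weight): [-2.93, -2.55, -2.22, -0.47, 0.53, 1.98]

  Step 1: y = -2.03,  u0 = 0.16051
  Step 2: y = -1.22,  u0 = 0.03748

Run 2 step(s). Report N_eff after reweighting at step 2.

N_eff = 5.0852

step 1: w=[0.0298, 0.2693, 0.7009, 0.0000, 0.0000, 0.0000]  mean=-2.3299  Neff=1.7711  idx=[1, 2, 2, 2, 2, 2]
step 2: w=[0.0086, 0.1983, 0.1983, 0.1983, 0.1983, 0.1983]  mean=-2.2228  Neff=5.0852  idx=[1, 1, 2, 3, 4, 5]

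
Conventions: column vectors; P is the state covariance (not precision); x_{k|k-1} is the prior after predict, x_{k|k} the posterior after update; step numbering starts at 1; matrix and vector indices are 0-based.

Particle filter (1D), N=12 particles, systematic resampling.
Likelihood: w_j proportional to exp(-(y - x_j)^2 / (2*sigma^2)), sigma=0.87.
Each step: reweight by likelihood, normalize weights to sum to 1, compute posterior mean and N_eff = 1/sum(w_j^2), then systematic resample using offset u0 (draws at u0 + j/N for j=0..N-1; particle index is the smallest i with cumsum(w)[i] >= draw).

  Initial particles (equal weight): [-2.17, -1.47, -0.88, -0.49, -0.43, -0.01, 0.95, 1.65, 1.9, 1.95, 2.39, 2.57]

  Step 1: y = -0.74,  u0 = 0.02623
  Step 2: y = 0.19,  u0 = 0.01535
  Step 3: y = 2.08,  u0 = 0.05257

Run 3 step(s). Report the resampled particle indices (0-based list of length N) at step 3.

resampled_idx = [3, 5, 6, 8, 9, 9, 9, 10, 10, 11, 11, 11]

step 1: w=[0.0546, 0.1482, 0.2080, 0.2022, 0.1977, 0.1482, 0.0319, 0.0048, 0.0021, 0.0018, 0.0003, 0.0002]  mean=-0.6579  Neff=5.8415  idx=[0, 1, 1, 2, 2, 3, 3, 3, 4, 4, 5, 5]
step 2: w=[0.0036, 0.0231, 0.0231, 0.0671, 0.0671, 0.1053, 0.1053, 0.1053, 0.1109, 0.1109, 0.1392, 0.1392]  mean=-0.4468  Neff=9.3755  idx=[1, 3, 4, 5, 6, 7, 8, 8, 9, 10, 10, 11]
step 3: w=[0.0009, 0.0118, 0.0118, 0.0492, 0.0492, 0.0492, 0.0602, 0.0602, 0.0602, 0.2157, 0.2157, 0.2157]  mean=-0.1787  Neff=6.3287  idx=[3, 5, 6, 8, 9, 9, 9, 10, 10, 11, 11, 11]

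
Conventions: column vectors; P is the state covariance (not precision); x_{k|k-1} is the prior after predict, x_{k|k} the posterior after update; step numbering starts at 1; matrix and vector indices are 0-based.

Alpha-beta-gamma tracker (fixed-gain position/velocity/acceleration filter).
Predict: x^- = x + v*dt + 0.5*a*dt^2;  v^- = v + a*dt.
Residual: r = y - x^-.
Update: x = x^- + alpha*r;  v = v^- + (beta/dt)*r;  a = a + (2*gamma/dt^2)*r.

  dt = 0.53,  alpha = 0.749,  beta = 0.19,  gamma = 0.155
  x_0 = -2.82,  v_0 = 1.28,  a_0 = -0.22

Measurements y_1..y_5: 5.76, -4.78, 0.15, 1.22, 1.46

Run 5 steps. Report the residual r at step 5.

step 1: x_pred=-2.1725  r=7.9325  x^+=3.7689  v^+=4.0071  a^+=8.5343
step 2: x_pred=7.0914  r=-11.8714  x^+=-1.8003  v^+=4.2745  a^+=-4.5669
step 3: x_pred=-0.1762  r=0.3262  x^+=0.0681  v^+=1.9710  a^+=-4.2069
step 4: x_pred=0.5219  r=0.6981  x^+=1.0448  v^+=-0.0084  a^+=-3.4365
step 5: x_pred=0.5577  r=0.9023  x^+=1.2335  v^+=-1.5062  a^+=-2.4407

resid = 0.9023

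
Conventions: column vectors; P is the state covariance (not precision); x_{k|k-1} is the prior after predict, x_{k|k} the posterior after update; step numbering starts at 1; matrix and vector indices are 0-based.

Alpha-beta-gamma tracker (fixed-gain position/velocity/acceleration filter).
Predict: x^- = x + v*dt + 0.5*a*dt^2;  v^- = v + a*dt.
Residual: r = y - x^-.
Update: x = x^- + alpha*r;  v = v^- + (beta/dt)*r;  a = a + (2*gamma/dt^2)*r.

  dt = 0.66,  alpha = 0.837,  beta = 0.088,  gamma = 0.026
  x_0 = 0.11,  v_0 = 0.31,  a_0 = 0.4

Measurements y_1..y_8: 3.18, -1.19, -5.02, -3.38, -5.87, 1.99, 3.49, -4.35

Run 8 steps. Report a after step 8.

step 1: x_pred=0.4017  r=2.7783  x^+=2.7271  v^+=0.9444  a^+=0.7317
step 2: x_pred=3.5098  r=-4.6998  x^+=-0.4239  v^+=0.8007  a^+=0.1706
step 3: x_pred=0.1417  r=-5.1617  x^+=-4.1786  v^+=0.2251  a^+=-0.4456
step 4: x_pred=-4.1271  r=0.7471  x^+=-3.5018  v^+=0.0306  a^+=-0.3564
step 5: x_pred=-3.5592  r=-2.3108  x^+=-5.4933  v^+=-0.5127  a^+=-0.6322
step 6: x_pred=-5.9694  r=7.9594  x^+=0.6926  v^+=0.1313  a^+=0.3179
step 7: x_pred=0.8485  r=2.6415  x^+=3.0594  v^+=0.6933  a^+=0.6333
step 8: x_pred=3.6550  r=-8.0050  x^+=-3.0452  v^+=0.0439  a^+=-0.3223

a_post = -0.3223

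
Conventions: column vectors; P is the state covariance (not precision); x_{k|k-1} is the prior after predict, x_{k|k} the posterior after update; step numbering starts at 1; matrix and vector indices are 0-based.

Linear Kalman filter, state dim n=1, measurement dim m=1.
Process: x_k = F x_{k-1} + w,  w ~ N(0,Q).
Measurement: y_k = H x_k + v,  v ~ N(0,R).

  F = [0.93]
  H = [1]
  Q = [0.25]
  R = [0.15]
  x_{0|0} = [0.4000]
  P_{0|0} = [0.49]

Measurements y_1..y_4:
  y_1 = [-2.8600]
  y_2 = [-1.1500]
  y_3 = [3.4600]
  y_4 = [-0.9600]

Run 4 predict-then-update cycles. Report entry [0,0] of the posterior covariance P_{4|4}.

P_post[0,0] = 0.1041

step 1: x^-=[0.3720]  P^-=[0.6738]  S=[0.8238]  K=[0.8179]  nu=[-3.2320]  x^+=[-2.2715]  P^+=[0.1227]
step 2: x^-=[-2.1125]  P^-=[0.3561]  S=[0.5061]  K=[0.7036]  nu=[0.9625]  x^+=[-1.4353]  P^+=[0.1055]
step 3: x^-=[-1.3348]  P^-=[0.3413]  S=[0.4913]  K=[0.6947]  nu=[4.7948]  x^+=[1.9960]  P^+=[0.1042]
step 4: x^-=[1.8563]  P^-=[0.3401]  S=[0.4901]  K=[0.6940]  nu=[-2.8163]  x^+=[-0.0981]  P^+=[0.1041]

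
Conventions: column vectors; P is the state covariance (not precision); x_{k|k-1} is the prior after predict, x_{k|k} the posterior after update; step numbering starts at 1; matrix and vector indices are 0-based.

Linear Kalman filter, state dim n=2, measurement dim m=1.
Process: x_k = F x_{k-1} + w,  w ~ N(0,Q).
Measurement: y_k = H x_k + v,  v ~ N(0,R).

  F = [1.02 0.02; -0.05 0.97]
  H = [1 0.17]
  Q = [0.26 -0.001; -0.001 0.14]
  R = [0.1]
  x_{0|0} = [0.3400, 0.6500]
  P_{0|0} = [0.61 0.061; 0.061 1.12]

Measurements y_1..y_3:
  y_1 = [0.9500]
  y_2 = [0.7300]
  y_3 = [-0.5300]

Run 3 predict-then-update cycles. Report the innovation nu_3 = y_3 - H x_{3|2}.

innov = [-1.3196]

step 1: x^-=[0.3598, 0.6135]  P^-=[0.8976 0.0499; 0.0499 1.1894]  S=[1.0489]  K=[0.8638; 0.2404]  nu=[0.4859]  x^+=[0.7795, 0.7303]  P^+=[0.1149 -0.1679; -0.1679 1.1288]
step 2: x^-=[0.8097, 0.6694]  P^-=[0.3732 -0.1509; -0.1509 1.2187]  S=[0.4571]  K=[0.7603; 0.1232]  nu=[-0.1935]  x^+=[0.6626, 0.6456]  P^+=[0.1090 -0.1937; -0.1937 1.2117]
step 3: x^-=[0.6888, 0.5931]  P^-=[0.3659 -0.1745; -0.1745 1.2992]  S=[0.4442]  K=[0.7571; 0.1044]  nu=[-1.3196]  x^+=[-0.3103, 0.4553]  P^+=[0.1113 -0.2096; -0.2096 1.2943]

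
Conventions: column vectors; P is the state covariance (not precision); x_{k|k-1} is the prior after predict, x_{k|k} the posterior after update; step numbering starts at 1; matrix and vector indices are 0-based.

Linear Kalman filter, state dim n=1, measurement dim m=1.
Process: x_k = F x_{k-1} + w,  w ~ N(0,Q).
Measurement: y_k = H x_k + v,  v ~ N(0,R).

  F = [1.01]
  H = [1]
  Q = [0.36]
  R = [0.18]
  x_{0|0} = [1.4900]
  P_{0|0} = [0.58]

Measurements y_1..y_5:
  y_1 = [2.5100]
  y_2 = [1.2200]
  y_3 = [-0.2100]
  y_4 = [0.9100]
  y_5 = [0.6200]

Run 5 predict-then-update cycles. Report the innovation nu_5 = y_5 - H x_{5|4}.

step 1: x^-=[1.5049]  P^-=[0.9517]  S=[1.1317]  K=[0.8409]  nu=[1.0051]  x^+=[2.3501]  P^+=[0.1514]
step 2: x^-=[2.3736]  P^-=[0.5144]  S=[0.6944]  K=[0.7408]  nu=[-1.1536]  x^+=[1.5190]  P^+=[0.1333]
step 3: x^-=[1.5342]  P^-=[0.4960]  S=[0.6760]  K=[0.7337]  nu=[-1.7442]  x^+=[0.2544]  P^+=[0.1321]
step 4: x^-=[0.2570]  P^-=[0.4947]  S=[0.6747]  K=[0.7332]  nu=[0.6530]  x^+=[0.7358]  P^+=[0.1320]
step 5: x^-=[0.7431]  P^-=[0.4946]  S=[0.6746]  K=[0.7332]  nu=[-0.1231]  x^+=[0.6529]  P^+=[0.1320]

innov = [-0.1231]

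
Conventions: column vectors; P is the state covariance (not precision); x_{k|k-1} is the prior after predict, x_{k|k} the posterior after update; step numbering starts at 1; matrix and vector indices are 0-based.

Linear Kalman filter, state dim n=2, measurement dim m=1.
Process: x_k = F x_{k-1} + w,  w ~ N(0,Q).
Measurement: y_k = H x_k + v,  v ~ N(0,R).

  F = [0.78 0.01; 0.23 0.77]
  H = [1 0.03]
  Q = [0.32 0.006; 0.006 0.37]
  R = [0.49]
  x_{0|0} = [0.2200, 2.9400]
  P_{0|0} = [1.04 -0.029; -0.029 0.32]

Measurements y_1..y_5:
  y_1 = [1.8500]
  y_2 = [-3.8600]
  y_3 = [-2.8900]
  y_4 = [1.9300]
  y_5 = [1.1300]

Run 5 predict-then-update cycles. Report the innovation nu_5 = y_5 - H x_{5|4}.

innov = [1.0121]

step 1: x^-=[0.2010, 2.3144]  P^-=[0.9523 0.1776; 0.1776 0.6045]  S=[1.4535]  K=[0.6588; 0.1346]  nu=[1.5796]  x^+=[1.2417, 2.5271]  P^+=[0.3214 0.0486; 0.0486 0.5781]
step 2: x^-=[0.9938, 2.2314]  P^-=[0.5163 0.0974; 0.0974 0.7470]  S=[1.0129]  K=[0.5127; 0.1183]  nu=[-4.9207]  x^+=[-1.5289, 1.6492]  P^+=[0.2501 0.0360; 0.0360 0.7328]
step 3: x^-=[-1.1761, 0.9183]  P^-=[0.4728 0.0782; 0.0782 0.8305]  S=[0.9683]  K=[0.4907; 0.1065]  nu=[-1.7415]  x^+=[-2.0307, 0.7328]  P^+=[0.2396 0.0276; 0.0276 0.8195]
step 4: x^-=[-1.5766, 0.0972]  P^-=[0.4663 0.0719; 0.0719 0.8783]  S=[0.9614]  K=[0.4873; 0.1022]  nu=[3.5037]  x^+=[0.1306, 0.4554]  P^+=[0.2380 0.0240; 0.0240 0.8683]
step 5: x^-=[0.1064, 0.3807]  P^-=[0.4653 0.0699; 0.0699 0.9059]  S=[0.9603]  K=[0.4867; 0.1011]  nu=[1.0121]  x^+=[0.5991, 0.4830]  P^+=[0.2378 0.0226; 0.0226 0.8961]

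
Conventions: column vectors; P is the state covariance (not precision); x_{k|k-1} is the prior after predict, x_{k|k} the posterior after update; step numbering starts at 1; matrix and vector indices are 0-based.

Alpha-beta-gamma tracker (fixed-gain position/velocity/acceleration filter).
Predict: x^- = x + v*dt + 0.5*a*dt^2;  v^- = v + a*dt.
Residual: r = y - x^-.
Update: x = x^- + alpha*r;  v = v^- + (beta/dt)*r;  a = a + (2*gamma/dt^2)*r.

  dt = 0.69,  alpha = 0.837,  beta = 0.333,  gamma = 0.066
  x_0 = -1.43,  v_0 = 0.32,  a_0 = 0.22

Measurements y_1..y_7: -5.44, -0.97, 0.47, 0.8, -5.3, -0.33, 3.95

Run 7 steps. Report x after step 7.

x_post = 3.1493

step 1: x_pred=-1.1568  r=-4.2832  x^+=-4.7418  v^+=-1.5953  a^+=-0.9675
step 2: x_pred=-6.0729  r=5.1029  x^+=-1.8018  v^+=0.1998  a^+=0.4473
step 3: x_pred=-1.5574  r=2.0274  x^+=0.1395  v^+=1.4869  a^+=1.0094
step 4: x_pred=1.4058  r=-0.6058  x^+=0.8987  v^+=1.8910  a^+=0.8414
step 5: x_pred=2.4038  r=-7.7038  x^+=-4.0443  v^+=-1.2463  a^+=-1.2945
step 6: x_pred=-5.2124  r=4.8824  x^+=-1.1258  v^+=0.2168  a^+=0.0592
step 7: x_pred=-0.9622  r=4.9122  x^+=3.1493  v^+=2.6283  a^+=1.4211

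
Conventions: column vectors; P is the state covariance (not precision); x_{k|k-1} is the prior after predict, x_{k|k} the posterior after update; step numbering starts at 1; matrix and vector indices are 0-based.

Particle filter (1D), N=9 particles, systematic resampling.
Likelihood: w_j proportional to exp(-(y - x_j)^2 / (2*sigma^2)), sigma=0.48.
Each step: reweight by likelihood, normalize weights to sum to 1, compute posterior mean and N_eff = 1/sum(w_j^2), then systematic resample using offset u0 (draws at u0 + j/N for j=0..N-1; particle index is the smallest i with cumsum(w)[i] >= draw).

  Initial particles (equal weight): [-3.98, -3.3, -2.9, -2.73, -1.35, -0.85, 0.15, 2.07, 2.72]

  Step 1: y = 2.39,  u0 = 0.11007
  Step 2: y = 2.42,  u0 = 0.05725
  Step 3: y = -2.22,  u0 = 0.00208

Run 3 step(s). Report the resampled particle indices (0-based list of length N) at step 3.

resampled_idx = [0, 0, 0, 1, 1, 2, 2, 3, 3]

step 1: w=[0.0000, 0.0000, 0.0000, 0.0000, 0.0000, 0.0000, 0.0000, 0.5035, 0.4965]  mean=2.3927  Neff=1.9999  idx=[7, 7, 7, 7, 8, 8, 8, 8, 8]
step 2: w=[0.1068, 0.1068, 0.1068, 0.1068, 0.1146, 0.1146, 0.1146, 0.1146, 0.1146]  mean=2.4424  Neff=8.9891  idx=[0, 1, 2, 3, 4, 5, 6, 7, 8]
step 3: w=[0.2500, 0.2500, 0.2500, 0.2500, 0.0000, 0.0000, 0.0000, 0.0000, 0.0000]  mean=2.0700  Neff=4.0000  idx=[0, 0, 0, 1, 1, 2, 2, 3, 3]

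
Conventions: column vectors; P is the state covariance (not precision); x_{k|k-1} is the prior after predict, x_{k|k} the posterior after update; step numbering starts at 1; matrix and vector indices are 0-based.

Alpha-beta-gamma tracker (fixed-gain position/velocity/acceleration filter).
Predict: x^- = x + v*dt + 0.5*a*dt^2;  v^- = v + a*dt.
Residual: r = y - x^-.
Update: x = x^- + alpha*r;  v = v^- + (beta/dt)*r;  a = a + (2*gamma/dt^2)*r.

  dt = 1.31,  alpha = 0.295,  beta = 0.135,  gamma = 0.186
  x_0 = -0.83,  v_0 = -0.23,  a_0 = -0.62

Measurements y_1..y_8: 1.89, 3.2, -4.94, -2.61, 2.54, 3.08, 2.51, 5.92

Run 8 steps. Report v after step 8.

step 1: x_pred=-1.6633  r=3.5533  x^+=-0.6151  v^+=-0.6760  a^+=0.1502
step 2: x_pred=-1.3717  r=4.5717  x^+=-0.0231  v^+=-0.0081  a^+=1.1413
step 3: x_pred=0.9456  r=-5.8856  x^+=-0.7906  v^+=0.8805  a^+=-0.1346
step 4: x_pred=0.2473  r=-2.8573  x^+=-0.5956  v^+=0.4097  a^+=-0.7539
step 5: x_pred=-0.7058  r=3.2458  x^+=0.2517  v^+=-0.2435  a^+=-0.0504
step 6: x_pred=-0.1104  r=3.1904  x^+=0.8308  v^+=0.0194  a^+=0.6412
step 7: x_pred=1.4063  r=1.1037  x^+=1.7319  v^+=0.9731  a^+=0.8805
step 8: x_pred=3.7622  r=2.1578  x^+=4.3987  v^+=2.3489  a^+=1.3482

v_post = 2.3489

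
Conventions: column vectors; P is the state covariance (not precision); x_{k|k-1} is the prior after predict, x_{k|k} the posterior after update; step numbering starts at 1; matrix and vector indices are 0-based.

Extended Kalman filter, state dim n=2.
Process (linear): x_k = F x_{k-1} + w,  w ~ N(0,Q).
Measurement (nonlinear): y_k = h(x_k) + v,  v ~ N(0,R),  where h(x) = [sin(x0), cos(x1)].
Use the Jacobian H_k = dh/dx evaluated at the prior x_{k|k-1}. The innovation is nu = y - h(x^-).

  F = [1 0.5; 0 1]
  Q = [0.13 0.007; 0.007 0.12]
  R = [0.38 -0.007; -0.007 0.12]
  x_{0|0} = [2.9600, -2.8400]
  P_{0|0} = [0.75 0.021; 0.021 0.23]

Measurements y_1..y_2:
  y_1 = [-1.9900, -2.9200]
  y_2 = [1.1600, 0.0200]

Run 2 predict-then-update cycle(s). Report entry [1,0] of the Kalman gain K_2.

step 1: x^-=[1.5400, -2.8400]  P^-=[0.9585 0.1430; 0.1430 0.3500]  H_jac=[0.0308 0.0000; 0.0000 0.2970]  S=[0.3809 -0.0057; -0.0057 0.1509]  K=[0.0817 0.2846; 0.0219 0.6899]  nu=[-2.9895, -1.9651]  x^+=[0.7364, -4.2611]  P^+=[0.9440 0.1131; 0.1131 0.2782]
step 2: x^-=[-1.3942, -4.2611]  P^-=[1.2566 0.2591; 0.2591 0.3982]  H_jac=[0.1757 0.0000; 0.0000 -0.8999]  S=[0.4188 -0.0480; -0.0480 0.4424]  K=[0.4727 -0.4758; 0.0162 -0.8081]  nu=[2.1444, 0.4562]  x^+=[-0.5976, -4.5951]  P^+=[1.0413 0.0671; 0.0671 0.1079]

K[1,0] = 0.0162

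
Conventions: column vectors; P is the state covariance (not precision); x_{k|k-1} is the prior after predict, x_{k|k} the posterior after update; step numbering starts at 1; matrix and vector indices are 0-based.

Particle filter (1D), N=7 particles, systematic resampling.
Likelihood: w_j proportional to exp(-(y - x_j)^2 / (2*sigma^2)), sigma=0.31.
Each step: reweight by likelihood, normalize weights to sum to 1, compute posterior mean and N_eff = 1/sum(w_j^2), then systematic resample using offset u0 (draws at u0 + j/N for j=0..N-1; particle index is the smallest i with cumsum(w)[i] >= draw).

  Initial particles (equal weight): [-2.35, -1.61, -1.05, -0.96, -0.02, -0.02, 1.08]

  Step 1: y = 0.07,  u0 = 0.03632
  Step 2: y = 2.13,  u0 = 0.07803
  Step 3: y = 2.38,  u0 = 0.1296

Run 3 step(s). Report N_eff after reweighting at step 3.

step 1: w=[0.0000, 0.0000, 0.0008, 0.0021, 0.4973, 0.4973, 0.0026]  mean=-0.0199  Neff=2.0218  idx=[4, 4, 4, 4, 5, 5, 5]
step 2: w=[0.1429, 0.1429, 0.1429, 0.1429, 0.1429, 0.1429, 0.1429]  mean=-0.0200  Neff=7.0000  idx=[0, 1, 2, 3, 4, 5, 6]
step 3: w=[0.1429, 0.1429, 0.1429, 0.1429, 0.1429, 0.1429, 0.1429]  mean=-0.0200  Neff=7.0000  idx=[0, 1, 2, 3, 4, 5, 6]

N_eff = 7.0000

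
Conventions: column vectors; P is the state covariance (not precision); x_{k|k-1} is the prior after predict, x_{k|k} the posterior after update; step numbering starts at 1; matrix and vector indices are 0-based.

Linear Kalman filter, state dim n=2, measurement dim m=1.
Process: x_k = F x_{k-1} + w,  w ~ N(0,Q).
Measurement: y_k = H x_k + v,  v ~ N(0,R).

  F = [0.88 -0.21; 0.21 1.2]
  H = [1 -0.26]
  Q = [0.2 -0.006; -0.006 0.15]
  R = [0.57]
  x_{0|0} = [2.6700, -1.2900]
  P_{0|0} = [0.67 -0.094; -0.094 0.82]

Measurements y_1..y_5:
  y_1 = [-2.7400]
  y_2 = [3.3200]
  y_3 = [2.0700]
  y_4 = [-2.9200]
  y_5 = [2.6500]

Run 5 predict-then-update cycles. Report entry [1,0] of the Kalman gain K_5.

K[1,0] = -0.8491

step 1: x^-=[2.6205, -0.9873]  P^-=[0.7898 -0.1839; -0.1839 1.3130]  S=[1.5442]  K=[0.5424; -0.3402]  nu=[-5.6172]  x^+=[-0.4264, 0.9236]  P^+=[0.3354 0.1010; 0.1010 1.1343]
step 2: x^-=[-0.5692, 1.0188]  P^-=[0.4725 -0.1276; -0.1276 1.8490]  S=[1.2338]  K=[0.4098; -0.4931]  nu=[4.1541]  x^+=[1.1332, -1.0295]  P^+=[0.2652 0.1217; 0.1217 1.5490]
step 3: x^-=[1.2135, -0.9974]  P^-=[0.4287 -0.2242; -0.2242 2.4536]  S=[1.2812]  K=[0.3801; -0.6729]  nu=[0.5972]  x^+=[1.4405, -1.3993]  P^+=[0.2436 0.1035; 0.1035 1.8735]
step 4: x^-=[1.5615, -1.3767]  P^-=[0.4330 -0.3283; -0.3283 2.9107]  S=[1.3705]  K=[0.3782; -0.7918]  nu=[-4.8394]  x^+=[-0.2689, 2.4550]  P^+=[0.2369 0.0821; 0.0821 2.0515]
step 5: x^-=[-0.7522, 2.8896]  P^-=[0.4436 -0.3961; -0.3961 3.1560]  S=[1.4330]  K=[0.3815; -0.8491]  nu=[4.1535]  x^+=[0.8322, -0.6371]  P^+=[0.2351 0.0680; 0.0680 2.1229]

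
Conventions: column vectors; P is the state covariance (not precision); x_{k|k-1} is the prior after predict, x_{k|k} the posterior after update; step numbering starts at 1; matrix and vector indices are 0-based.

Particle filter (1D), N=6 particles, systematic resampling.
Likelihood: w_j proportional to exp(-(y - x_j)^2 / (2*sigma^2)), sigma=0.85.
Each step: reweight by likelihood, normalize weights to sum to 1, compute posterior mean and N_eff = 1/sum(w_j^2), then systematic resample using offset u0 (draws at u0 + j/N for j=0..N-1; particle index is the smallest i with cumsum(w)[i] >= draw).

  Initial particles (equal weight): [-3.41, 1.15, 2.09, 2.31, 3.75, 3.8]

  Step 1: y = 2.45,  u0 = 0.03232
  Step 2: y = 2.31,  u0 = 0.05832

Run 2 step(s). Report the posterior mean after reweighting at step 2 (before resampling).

step 1: w=[0.0000, 0.1107, 0.3259, 0.3517, 0.1107, 0.1010]  mean=2.4198  Neff=3.7790  idx=[1, 2, 2, 3, 3, 4]
step 2: w=[0.0863, 0.2118, 0.2118, 0.2190, 0.2190, 0.0521]  mean=2.1918  Neff=5.1076  idx=[0, 1, 2, 3, 3, 4]

post_mean = 2.1918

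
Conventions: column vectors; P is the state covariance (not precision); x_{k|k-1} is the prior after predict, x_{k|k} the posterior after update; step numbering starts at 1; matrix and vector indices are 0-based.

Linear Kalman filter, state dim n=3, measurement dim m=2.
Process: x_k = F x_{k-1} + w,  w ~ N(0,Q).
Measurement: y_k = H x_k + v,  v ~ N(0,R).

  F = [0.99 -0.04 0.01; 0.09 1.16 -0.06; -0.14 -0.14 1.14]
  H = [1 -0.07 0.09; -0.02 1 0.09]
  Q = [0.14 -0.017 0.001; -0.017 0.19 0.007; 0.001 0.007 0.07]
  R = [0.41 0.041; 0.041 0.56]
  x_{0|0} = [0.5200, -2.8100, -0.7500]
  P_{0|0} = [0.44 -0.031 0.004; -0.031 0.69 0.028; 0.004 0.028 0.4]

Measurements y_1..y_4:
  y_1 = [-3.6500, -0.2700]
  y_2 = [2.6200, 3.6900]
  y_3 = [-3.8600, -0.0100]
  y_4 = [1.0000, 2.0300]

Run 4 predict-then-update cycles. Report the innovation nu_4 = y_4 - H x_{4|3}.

innov = [2.7146, 1.0249]

step 1: x^-=[0.6197, -3.1678, -0.5344]  P^-=[0.5749 -0.0454 -0.0442; -0.0454 1.1131 -0.0948; -0.0442 -0.0948 0.6006]  S=[0.9948 -0.1008; -0.1008 1.6631]  K=[0.5769 -0.0016; -0.0655 0.6607; 0.0142 -0.0231]  nu=[-4.4433, 2.9583]  x^+=[-1.9486, -0.9219, -0.6659]  P^+=[0.2436 0.0325 -0.0538; 0.0325 0.3740 -0.0674; -0.0538 -0.0674 0.5994]
step 2: x^-=[-1.8989, -1.2049, -0.3572]  P^-=[0.3758 0.0264 -0.0856; 0.0264 0.7142 -0.1991; -0.0856 -0.1991 0.9010]  S=[0.7800 -0.0070; -0.0070 1.2450]  K=[0.4697 0.0116; -0.0482 0.5585; 0.0112 -0.0934]  nu=[4.4667, 4.8890]  x^+=[0.2557, 1.3103, -0.7636]  P^+=[0.2037 0.0378 -0.0887; 0.0378 0.3236 -0.1337; -0.0887 -0.1337 0.8901]
step 3: x^-=[0.1931, 1.5888, -1.0898]  P^-=[0.3356 0.0322 -0.1140; 0.0322 0.6577 -0.3034; -0.1140 -0.3034 1.3095]  S=[0.7382 -0.0044; -0.0044 1.1730]  K=[0.4377 0.0146; -0.0526 0.5367; 0.0331 -0.1561]  nu=[-3.8438, -1.4968]  x^+=[-1.5113, 0.9875, -0.9833]  P^+=[0.1939 0.0410 -0.1223; 0.0410 0.3176 -0.2037; -0.1223 -0.2037 1.2801]
step 4: x^-=[-1.5455, 1.0685, -1.0476]  P^-=[0.3252 0.0360 -0.1432; 0.0360 0.6617 -0.4264; -0.1432 -0.4264 1.8493]  S=[0.7280 -0.0091; -0.0091 1.1592]  K=[0.4258 0.0177; -0.0602 0.5367; 0.0701 -0.2213]  nu=[2.7146, 1.0249]  x^+=[-0.3716, 1.4552, -1.0841]  P^+=[0.1930 0.0457 -0.1613; 0.0457 0.3247 -0.2853; -0.1613 -0.2853 1.7887]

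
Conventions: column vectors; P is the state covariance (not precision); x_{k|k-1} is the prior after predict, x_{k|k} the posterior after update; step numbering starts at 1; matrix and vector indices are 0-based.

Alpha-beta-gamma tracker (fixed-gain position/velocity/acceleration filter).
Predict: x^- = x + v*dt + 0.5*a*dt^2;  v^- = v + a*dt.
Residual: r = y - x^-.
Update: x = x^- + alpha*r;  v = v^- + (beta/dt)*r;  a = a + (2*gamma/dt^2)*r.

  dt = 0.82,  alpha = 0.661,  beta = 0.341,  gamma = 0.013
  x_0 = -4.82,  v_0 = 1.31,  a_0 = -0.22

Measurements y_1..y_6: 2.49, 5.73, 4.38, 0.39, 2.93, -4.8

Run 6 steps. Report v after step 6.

v_post = -3.7855

step 1: x_pred=-3.8198  r=6.3098  x^+=0.3510  v^+=3.7535  a^+=0.0240
step 2: x_pred=3.4370  r=2.2930  x^+=4.9527  v^+=4.7268  a^+=0.1126
step 3: x_pred=8.8665  r=-4.4865  x^+=5.9009  v^+=2.9534  a^+=-0.0608
step 4: x_pred=8.3023  r=-7.9123  x^+=3.0723  v^+=-0.3868  a^+=-0.3668
step 5: x_pred=2.6318  r=0.2982  x^+=2.8289  v^+=-0.5635  a^+=-0.3552
step 6: x_pred=2.2474  r=-7.0474  x^+=-2.4109  v^+=-3.7855  a^+=-0.6278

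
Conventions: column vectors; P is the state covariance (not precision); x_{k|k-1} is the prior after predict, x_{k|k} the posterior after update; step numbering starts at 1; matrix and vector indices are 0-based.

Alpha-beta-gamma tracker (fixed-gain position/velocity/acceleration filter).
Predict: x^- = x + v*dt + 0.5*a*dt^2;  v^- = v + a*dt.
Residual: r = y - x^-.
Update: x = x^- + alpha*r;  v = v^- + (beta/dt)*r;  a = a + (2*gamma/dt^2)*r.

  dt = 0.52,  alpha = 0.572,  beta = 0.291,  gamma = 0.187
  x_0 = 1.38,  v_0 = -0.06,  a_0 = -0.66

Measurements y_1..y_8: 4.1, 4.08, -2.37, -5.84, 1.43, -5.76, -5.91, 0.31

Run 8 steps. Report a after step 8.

step 1: x_pred=1.2596  r=2.8404  x^+=2.8843  v^+=1.1863  a^+=3.2687
step 2: x_pred=3.9431  r=0.1369  x^+=4.0214  v^+=2.9627  a^+=3.4580
step 3: x_pred=6.0295  r=-8.3995  x^+=1.2250  v^+=0.0603  a^+=-8.1597
step 4: x_pred=0.1532  r=-5.9932  x^+=-3.2749  v^+=-7.5366  a^+=-16.4491
step 5: x_pred=-9.4178  r=10.8478  x^+=-3.2129  v^+=-10.0195  a^+=-1.4450
step 6: x_pred=-8.6184  r=2.8584  x^+=-6.9834  v^+=-9.1713  a^+=2.5085
step 7: x_pred=-11.4133  r=5.5033  x^+=-8.2654  v^+=-4.7871  a^+=10.1203
step 8: x_pred=-9.3865  r=9.6965  x^+=-3.8401  v^+=5.9017  a^+=23.5318

a_post = 23.5318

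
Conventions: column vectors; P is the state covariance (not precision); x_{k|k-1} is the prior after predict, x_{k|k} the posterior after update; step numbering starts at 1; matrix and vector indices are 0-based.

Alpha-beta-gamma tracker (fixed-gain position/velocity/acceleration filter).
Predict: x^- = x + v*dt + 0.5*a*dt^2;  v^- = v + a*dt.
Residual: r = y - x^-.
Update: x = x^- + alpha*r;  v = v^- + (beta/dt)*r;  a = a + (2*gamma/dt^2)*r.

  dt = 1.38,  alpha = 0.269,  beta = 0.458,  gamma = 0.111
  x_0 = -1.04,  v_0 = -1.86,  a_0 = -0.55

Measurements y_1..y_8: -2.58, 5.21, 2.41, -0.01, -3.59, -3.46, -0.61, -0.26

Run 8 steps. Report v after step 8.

v_post = -3.5553

step 1: x_pred=-4.1305  r=1.5505  x^+=-3.7134  v^+=-2.1044  a^+=-0.3693
step 2: x_pred=-6.9691  r=12.1791  x^+=-3.6929  v^+=1.4281  a^+=1.0505
step 3: x_pred=-0.7219  r=3.1319  x^+=0.1206  v^+=3.9172  a^+=1.4156
step 4: x_pred=6.8742  r=-6.8842  x^+=5.0224  v^+=3.5859  a^+=0.6131
step 5: x_pred=10.5547  r=-14.1447  x^+=6.7498  v^+=-0.2624  a^+=-1.0358
step 6: x_pred=5.4014  r=-8.8614  x^+=3.0176  v^+=-4.6328  a^+=-2.0688
step 7: x_pred=-5.3455  r=4.7355  x^+=-4.0716  v^+=-5.9161  a^+=-1.5168
step 8: x_pred=-13.6801  r=13.4201  x^+=-10.0701  v^+=-3.5553  a^+=0.0476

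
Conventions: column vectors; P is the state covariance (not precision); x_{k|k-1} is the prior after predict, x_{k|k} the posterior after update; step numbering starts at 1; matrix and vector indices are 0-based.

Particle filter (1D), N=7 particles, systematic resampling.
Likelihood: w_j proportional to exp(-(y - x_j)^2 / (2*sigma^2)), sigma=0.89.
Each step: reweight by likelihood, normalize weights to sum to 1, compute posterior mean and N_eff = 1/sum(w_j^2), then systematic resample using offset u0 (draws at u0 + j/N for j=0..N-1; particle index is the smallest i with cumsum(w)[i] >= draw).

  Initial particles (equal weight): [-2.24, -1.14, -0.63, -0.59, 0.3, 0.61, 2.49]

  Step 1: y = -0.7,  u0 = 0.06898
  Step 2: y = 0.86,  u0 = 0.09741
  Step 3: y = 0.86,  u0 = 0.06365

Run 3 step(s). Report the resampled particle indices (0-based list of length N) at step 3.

step 1: w=[0.0564, 0.2229, 0.2511, 0.2500, 0.1340, 0.0853, 0.0004]  mean=-0.5928  Neff=4.9110  idx=[1, 1, 2, 2, 3, 4, 5]
step 2: w=[0.0297, 0.0297, 0.0912, 0.0912, 0.0982, 0.3039, 0.3561]  mean=0.0679  Neff=4.0451  idx=[2, 3, 5, 5, 6, 6, 6]
step 3: w=[0.0491, 0.0491, 0.1635, 0.1635, 0.1916, 0.1916, 0.1916]  mean=0.3869  Neff=5.9373  idx=[1, 2, 3, 4, 5, 5, 6]

resampled_idx = [1, 2, 3, 4, 5, 5, 6]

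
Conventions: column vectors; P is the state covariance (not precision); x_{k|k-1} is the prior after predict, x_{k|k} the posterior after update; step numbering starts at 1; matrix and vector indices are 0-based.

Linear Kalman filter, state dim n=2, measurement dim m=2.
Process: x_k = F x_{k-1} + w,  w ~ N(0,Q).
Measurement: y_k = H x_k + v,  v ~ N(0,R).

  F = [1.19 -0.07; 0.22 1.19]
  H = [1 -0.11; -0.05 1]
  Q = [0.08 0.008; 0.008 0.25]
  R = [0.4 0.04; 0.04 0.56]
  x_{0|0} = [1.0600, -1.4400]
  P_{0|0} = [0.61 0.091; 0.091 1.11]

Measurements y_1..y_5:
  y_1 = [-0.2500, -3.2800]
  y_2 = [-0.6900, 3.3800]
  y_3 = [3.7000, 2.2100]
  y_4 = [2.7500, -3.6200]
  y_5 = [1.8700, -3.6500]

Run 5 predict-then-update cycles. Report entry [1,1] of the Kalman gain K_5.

K[1,1] = 0.5738

step 1: x^-=[1.3622, -1.4804]  P^-=[0.9341 0.2027; 0.2027 1.8990]  S=[1.3125 -0.0118; -0.0118 2.4411]  K=[0.6953 0.0673; 0.0022 0.7738]  nu=[-1.7750, -1.7315]  x^+=[0.0115, -2.8242]  P^+=[0.2896 0.0800; 0.0800 0.4374]
step 2: x^-=[0.2114, -3.3582]  P^-=[0.4789 0.1594; 0.1594 0.9253]  S=[0.8551 0.0745; 0.0745 1.4706]  K=[0.5339 0.0650; 0.0130 0.6231]  nu=[-1.2708, 6.7488]  x^+=[-0.0282, 0.8306]  P^+=[0.2238 0.0690; 0.0690 0.3529]
step 3: x^-=[-0.0917, 0.9822]  P^-=[0.3871 0.1338; 0.1338 0.7967]  S=[0.7673 0.0675; 0.0675 1.3443]  K=[0.4800 0.0610; 0.0085 0.5873]  nu=[3.8998, 1.2232]  x^+=[1.8546, 1.7335]  P^+=[0.2014 0.0634; 0.0634 0.3324]
step 4: x^-=[2.0856, 2.4709]  P^-=[0.3563 0.1219; 0.1219 0.7636]  S=[0.7387 0.0608; 0.0608 1.3123]  K=[0.4594 0.0580; 0.0038 0.5771]  nu=[0.9362, -5.9866]  x^+=[2.1682, -0.9802]  P^+=[0.1927 0.0605; 0.0605 0.3263]
step 5: x^-=[2.6488, -0.6894]  P^-=[0.3444 0.1160; 0.1160 0.7531]  S=[0.7280 0.0566; 0.0566 1.3024]  K=[0.4512 0.0563; 0.0010 0.5738]  nu=[-0.8546, -2.8281]  x^+=[2.1041, -2.3130]  P^+=[0.1892 0.0590; 0.0590 0.3243]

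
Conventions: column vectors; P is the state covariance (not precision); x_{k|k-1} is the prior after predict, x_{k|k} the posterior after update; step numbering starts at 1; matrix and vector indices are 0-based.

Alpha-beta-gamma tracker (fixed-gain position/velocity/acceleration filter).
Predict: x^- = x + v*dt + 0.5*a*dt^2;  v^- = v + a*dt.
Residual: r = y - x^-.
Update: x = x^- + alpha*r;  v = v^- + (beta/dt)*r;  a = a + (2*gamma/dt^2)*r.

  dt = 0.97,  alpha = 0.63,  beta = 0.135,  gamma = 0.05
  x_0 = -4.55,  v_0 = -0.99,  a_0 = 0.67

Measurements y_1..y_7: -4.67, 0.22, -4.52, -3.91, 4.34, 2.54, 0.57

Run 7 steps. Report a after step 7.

a_post = -0.1528

step 1: x_pred=-5.1951  r=0.5251  x^+=-4.8643  v^+=-0.2670  a^+=0.7258
step 2: x_pred=-4.7818  r=5.0018  x^+=-1.6307  v^+=1.1331  a^+=1.2574
step 3: x_pred=0.0600  r=-4.5800  x^+=-2.8254  v^+=1.7154  a^+=0.7706
step 4: x_pred=-0.7989  r=-3.1111  x^+=-2.7589  v^+=2.0299  a^+=0.4400
step 5: x_pred=-0.5829  r=4.9229  x^+=2.5185  v^+=3.1419  a^+=0.9632
step 6: x_pred=6.0193  r=-3.4793  x^+=3.8273  v^+=3.5919  a^+=0.5934
step 7: x_pred=7.5907  r=-7.0207  x^+=3.1677  v^+=3.1904  a^+=-0.1528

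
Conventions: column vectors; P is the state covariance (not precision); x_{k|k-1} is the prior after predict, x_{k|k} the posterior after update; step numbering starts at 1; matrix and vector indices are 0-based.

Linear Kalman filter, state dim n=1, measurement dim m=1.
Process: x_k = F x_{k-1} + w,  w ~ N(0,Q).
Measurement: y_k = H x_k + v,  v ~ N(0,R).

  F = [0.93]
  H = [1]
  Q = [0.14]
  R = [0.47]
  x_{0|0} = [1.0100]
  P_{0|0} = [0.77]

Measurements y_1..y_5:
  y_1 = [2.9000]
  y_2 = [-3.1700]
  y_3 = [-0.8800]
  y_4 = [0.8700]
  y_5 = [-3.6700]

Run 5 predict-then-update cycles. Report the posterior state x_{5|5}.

x_post = [-1.4134]

step 1: x^-=[0.9393]  P^-=[0.8060]  S=[1.2760]  K=[0.6317]  nu=[1.9607]  x^+=[2.1778]  P^+=[0.2969]
step 2: x^-=[2.0253]  P^-=[0.3968]  S=[0.8668]  K=[0.4578]  nu=[-5.1953]  x^+=[-0.3529]  P^+=[0.2151]
step 3: x^-=[-0.3282]  P^-=[0.3261]  S=[0.7961]  K=[0.4096]  nu=[-0.5518]  x^+=[-0.5542]  P^+=[0.1925]
step 4: x^-=[-0.5154]  P^-=[0.3065]  S=[0.7765]  K=[0.3947]  nu=[1.3854]  x^+=[0.0314]  P^+=[0.1855]
step 5: x^-=[0.0292]  P^-=[0.3005]  S=[0.7705]  K=[0.3900]  nu=[-3.6992]  x^+=[-1.4134]  P^+=[0.1833]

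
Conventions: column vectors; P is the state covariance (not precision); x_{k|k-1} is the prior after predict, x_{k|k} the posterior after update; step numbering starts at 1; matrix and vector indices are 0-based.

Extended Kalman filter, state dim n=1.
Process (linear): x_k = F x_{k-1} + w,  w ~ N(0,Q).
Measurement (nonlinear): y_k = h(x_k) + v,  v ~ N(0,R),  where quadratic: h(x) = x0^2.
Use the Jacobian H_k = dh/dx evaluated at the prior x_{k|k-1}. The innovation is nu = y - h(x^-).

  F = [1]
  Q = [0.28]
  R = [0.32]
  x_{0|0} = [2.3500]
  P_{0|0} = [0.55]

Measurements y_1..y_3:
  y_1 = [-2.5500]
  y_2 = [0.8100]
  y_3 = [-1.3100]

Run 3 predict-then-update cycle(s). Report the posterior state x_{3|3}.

step 1: x^-=[2.3500]  P^-=[0.8300]  H_jac=[4.7000]  S=[18.6547]  K=[0.2091]  nu=[-8.0725]  x^+=[0.6619]  P^+=[0.0142]
step 2: x^-=[0.6619]  P^-=[0.2942]  H_jac=[1.3238]  S=[0.8357]  K=[0.4661]  nu=[0.3719]  x^+=[0.8353]  P^+=[0.1127]
step 3: x^-=[0.8353]  P^-=[0.3927]  H_jac=[1.6705]  S=[1.4158]  K=[0.4633]  nu=[-2.0076]  x^+=[-0.0949]  P^+=[0.0888]

x_post = [-0.0949]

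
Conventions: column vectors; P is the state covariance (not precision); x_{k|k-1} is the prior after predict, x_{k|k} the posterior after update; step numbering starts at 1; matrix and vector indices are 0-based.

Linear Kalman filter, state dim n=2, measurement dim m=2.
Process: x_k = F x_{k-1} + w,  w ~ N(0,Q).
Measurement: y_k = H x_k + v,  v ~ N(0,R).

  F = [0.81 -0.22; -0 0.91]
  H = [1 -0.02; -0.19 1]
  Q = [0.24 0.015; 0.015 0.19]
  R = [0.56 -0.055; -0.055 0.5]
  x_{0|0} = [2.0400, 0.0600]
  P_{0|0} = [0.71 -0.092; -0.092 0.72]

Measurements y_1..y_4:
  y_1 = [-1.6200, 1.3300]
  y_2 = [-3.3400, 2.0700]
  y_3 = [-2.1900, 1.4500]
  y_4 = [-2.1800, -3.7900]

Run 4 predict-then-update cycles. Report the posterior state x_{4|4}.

step 1: x^-=[1.6392, 0.0546]  P^-=[0.7735 -0.1970; -0.1970 0.7862]  S=[1.3417 -0.4154; -0.4154 1.3890]  K=[0.5541 -0.0819; 0.0276 0.6012]  nu=[-3.2581, 1.5868]  x^+=[-0.2960, 0.9187]  P^+=[0.3146 -0.0117; -0.0117 0.2969]
step 2: x^-=[-0.4419, 0.8360]  P^-=[0.4649 -0.0530; -0.0530 0.4359]  S=[1.0272 -0.2053; -0.2053 0.9728]  K=[0.4433 -0.0518; 0.0329 0.4653]  nu=[-2.8814, 1.1501]  x^+=[-1.7787, 1.2764]  P^+=[0.2510 -0.0026; -0.0026 0.2304]
step 3: x^-=[-1.7215, 1.1615]  P^-=[0.4168 -0.0330; -0.0330 0.3808]  S=[0.9782 -0.1749; -0.1749 0.9084]  K=[0.4191 -0.0428; 0.0359 0.4330]  nu=[-0.4452, -0.0386]  x^+=[-1.9065, 1.1288]  P^+=[0.2370 0.0006; 0.0006 0.2146]
step 4: x^-=[-1.7926, 1.0272]  P^-=[0.4057 -0.0275; -0.0275 0.3677]  S=[0.9670 -0.1671; -0.1671 0.8929]  K=[0.4133 -0.0398; 0.0373 0.4247]  nu=[-0.3669, -5.1578]  x^+=[-1.7387, -1.1771]  P^+=[0.2336 0.0017; 0.0017 0.2106]

x_post = [-1.7387, -1.1771]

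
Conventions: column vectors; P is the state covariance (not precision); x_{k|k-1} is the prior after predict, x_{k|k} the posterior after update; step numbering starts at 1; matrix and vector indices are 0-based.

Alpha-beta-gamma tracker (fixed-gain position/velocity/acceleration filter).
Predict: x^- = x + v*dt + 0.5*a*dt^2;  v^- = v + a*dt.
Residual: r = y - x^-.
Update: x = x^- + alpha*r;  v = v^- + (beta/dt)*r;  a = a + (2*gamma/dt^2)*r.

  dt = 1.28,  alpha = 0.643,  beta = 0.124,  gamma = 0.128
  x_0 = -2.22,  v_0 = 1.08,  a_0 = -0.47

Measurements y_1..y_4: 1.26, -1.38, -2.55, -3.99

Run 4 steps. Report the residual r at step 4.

step 1: x_pred=-1.2226  r=2.4826  x^+=0.3737  v^+=0.7189  a^+=-0.0821
step 2: x_pred=1.2267  r=-2.6067  x^+=-0.4494  v^+=0.3613  a^+=-0.4894
step 3: x_pred=-0.3878  r=-2.1622  x^+=-1.7781  v^+=-0.4746  a^+=-0.8272
step 4: x_pred=-3.0632  r=-0.9268  x^+=-3.6591  v^+=-1.6232  a^+=-0.9720

resid = -0.9268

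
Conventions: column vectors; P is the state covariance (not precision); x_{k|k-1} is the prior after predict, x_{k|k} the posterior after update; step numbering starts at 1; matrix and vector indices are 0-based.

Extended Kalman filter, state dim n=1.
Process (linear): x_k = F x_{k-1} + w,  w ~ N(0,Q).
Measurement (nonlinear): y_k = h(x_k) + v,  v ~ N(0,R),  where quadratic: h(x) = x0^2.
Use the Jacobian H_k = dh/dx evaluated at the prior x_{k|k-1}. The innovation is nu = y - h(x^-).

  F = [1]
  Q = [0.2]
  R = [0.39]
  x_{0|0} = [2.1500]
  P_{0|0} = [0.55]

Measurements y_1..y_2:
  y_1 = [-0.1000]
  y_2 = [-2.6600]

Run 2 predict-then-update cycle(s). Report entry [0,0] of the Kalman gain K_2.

step 1: x^-=[2.1500]  P^-=[0.7500]  H_jac=[4.3000]  S=[14.2575]  K=[0.2262]  nu=[-4.7225]  x^+=[1.0818]  P^+=[0.0205]
step 2: x^-=[1.0818]  P^-=[0.2205]  H_jac=[2.1636]  S=[1.4222]  K=[0.3355]  nu=[-3.8303]  x^+=[-0.2031]  P^+=[0.0605]

K[0,0] = 0.3355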